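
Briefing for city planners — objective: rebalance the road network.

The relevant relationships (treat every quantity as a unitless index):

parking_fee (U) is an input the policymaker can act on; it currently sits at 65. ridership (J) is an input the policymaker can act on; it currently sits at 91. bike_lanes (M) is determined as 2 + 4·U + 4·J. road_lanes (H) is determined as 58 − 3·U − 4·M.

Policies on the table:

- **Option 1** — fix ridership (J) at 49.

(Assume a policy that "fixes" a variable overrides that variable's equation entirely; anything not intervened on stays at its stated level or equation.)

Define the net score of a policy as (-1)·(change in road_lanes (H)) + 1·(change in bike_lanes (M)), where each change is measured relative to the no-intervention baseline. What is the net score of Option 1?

-840

Baseline:
  U = 65
  J = 91
  M = 2 + 4·65 + 4·91 = 626
  H = 58 − 3·65 − 4·626 = -2641
Option 1 (J := 49):
  U = 65
  J = 49
  M = 2 + 4·65 + 4·49 = 458
  H = 58 − 3·65 − 4·458 = -1969
ΔH = -1969 − (-2641) = 672; ΔM = 458 − 626 = -168
Score = (-1)·672 + 1·(-168) = -840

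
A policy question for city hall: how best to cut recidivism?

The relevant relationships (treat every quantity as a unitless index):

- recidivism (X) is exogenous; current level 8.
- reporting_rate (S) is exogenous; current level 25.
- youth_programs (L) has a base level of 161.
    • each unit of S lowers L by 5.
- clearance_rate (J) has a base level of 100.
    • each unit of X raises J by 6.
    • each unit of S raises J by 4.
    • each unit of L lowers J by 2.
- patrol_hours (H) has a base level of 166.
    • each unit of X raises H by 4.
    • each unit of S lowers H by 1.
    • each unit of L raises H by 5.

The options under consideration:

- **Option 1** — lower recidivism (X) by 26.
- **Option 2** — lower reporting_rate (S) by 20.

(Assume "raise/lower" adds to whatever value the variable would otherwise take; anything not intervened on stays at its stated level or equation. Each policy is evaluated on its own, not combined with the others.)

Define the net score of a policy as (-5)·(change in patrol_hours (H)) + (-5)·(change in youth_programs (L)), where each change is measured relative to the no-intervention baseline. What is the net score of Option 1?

Baseline:
  X = 8
  S = 25
  L = 161 − 5·25 = 36
  H = 166 + 4·8 − 25 + 5·36 = 353
Option 1 (X − 26):
  X = 8 − 26 = -18
  S = 25
  L = 161 − 5·25 = 36
  H = 166 + 4·(-18) − 25 + 5·36 = 249
ΔH = 249 − 353 = -104; ΔL = 36 − 36 = 0
Score = (-5)·(-104) + (-5)·0 = 520

520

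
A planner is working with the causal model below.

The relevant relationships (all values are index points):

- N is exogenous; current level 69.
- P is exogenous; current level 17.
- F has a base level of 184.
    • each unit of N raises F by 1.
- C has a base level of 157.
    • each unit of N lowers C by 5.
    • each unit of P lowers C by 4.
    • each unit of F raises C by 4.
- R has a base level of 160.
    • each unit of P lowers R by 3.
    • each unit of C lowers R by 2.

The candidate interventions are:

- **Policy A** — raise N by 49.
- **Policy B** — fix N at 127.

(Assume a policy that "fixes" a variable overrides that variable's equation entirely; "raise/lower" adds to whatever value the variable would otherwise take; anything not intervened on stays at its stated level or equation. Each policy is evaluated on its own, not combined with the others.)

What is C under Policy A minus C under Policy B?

Policy A (N + 49):
  N = 69 + 49 = 118
  P = 17
  F = 184 + 118 = 302
  C = 157 − 5·118 − 4·17 + 4·302 = 707
Policy B (N := 127):
  N = 127
  P = 17
  F = 184 + 127 = 311
  C = 157 − 5·127 − 4·17 + 4·311 = 698
C: 707 − 698 = 9

9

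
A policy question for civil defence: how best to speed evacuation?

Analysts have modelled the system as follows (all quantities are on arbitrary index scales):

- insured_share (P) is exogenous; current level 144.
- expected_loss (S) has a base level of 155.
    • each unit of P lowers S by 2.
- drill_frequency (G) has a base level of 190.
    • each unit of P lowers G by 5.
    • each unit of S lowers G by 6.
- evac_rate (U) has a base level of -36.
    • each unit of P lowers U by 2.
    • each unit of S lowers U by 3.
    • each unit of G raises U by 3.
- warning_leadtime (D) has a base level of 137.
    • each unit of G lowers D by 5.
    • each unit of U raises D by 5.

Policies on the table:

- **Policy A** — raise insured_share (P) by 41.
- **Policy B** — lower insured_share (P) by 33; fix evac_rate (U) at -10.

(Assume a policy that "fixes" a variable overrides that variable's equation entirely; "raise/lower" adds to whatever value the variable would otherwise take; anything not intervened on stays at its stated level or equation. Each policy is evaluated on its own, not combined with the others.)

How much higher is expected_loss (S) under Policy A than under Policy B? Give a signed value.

Policy A (P + 41):
  P = 144 + 41 = 185
  S = 155 − 2·185 = -215
Policy B (P − 33, U := -10):
  P = 144 − 33 = 111
  S = 155 − 2·111 = -67
S: -215 − (-67) = -148

-148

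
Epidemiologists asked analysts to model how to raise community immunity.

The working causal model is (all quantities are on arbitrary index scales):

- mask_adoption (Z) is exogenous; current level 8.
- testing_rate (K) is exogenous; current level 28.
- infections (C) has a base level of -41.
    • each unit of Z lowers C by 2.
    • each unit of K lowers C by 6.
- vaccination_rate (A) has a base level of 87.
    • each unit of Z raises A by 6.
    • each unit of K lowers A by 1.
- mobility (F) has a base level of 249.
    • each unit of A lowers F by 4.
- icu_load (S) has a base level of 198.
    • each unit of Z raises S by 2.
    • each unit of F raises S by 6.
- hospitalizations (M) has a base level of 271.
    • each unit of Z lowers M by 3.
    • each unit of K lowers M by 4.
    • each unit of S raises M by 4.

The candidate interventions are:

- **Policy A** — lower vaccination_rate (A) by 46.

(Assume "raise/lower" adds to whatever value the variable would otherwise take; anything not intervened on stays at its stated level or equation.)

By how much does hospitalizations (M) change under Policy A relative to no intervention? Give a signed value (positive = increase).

Baseline:
  Z = 8
  K = 28
  A = 87 + 6·8 − 28 = 107
  F = 249 − 4·107 = -179
  S = 198 + 2·8 + 6·(-179) = -860
  M = 271 − 3·8 − 4·28 + 4·(-860) = -3305
Policy A (A − 46):
  Z = 8
  K = 28
  A = 87 + 6·8 − 28 (−46 from intervention) = 61
  F = 249 − 4·61 = 5
  S = 198 + 2·8 + 6·5 = 244
  M = 271 − 3·8 − 4·28 + 4·244 = 1111
Change in M: 1111 − (-3305) = 4416

4416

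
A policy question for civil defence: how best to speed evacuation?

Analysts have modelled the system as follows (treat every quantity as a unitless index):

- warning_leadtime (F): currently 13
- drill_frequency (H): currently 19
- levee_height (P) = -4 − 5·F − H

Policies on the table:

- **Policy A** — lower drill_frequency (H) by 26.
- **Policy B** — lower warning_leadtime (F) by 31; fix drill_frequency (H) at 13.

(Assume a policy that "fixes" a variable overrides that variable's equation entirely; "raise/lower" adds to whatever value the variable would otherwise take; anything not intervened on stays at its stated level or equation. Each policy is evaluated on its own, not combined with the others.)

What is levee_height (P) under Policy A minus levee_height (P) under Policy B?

Policy A (H − 26):
  F = 13
  H = 19 − 26 = -7
  P = -4 − 5·13 − (-7) = -62
Policy B (F − 31, H := 13):
  F = 13 − 31 = -18
  H = 13
  P = -4 − 5·(-18) − 13 = 73
P: -62 − 73 = -135

-135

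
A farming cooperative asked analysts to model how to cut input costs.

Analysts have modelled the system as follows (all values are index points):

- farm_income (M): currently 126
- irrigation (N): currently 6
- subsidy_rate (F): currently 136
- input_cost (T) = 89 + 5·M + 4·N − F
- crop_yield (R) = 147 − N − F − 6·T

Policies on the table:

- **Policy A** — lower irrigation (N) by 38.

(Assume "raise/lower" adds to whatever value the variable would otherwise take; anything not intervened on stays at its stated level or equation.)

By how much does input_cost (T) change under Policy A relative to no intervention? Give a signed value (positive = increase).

-152

Baseline:
  M = 126
  N = 6
  F = 136
  T = 89 + 5·126 + 4·6 − 136 = 607
Policy A (N − 38):
  M = 126
  N = 6 − 38 = -32
  F = 136
  T = 89 + 5·126 + 4·(-32) − 136 = 455
Change in T: 455 − 607 = -152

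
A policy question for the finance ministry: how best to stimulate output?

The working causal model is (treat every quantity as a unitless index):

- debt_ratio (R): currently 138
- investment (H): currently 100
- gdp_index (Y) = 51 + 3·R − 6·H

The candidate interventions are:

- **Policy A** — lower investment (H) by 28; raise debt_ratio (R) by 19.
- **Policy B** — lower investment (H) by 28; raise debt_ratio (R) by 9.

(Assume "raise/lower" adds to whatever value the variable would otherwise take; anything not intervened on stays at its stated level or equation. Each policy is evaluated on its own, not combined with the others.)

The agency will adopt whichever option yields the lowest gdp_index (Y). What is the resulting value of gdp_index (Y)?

60

Policy A (H − 28, R + 19):
  R = 138 + 19 = 157
  H = 100 − 28 = 72
  Y = 51 + 3·157 − 6·72 = 90
Policy B (H − 28, R + 9):
  R = 138 + 9 = 147
  H = 100 − 28 = 72
  Y = 51 + 3·147 − 6·72 = 60
Comparing — Policy A: Y=90, Policy B: Y=60. Lowest is 60 (Policy B).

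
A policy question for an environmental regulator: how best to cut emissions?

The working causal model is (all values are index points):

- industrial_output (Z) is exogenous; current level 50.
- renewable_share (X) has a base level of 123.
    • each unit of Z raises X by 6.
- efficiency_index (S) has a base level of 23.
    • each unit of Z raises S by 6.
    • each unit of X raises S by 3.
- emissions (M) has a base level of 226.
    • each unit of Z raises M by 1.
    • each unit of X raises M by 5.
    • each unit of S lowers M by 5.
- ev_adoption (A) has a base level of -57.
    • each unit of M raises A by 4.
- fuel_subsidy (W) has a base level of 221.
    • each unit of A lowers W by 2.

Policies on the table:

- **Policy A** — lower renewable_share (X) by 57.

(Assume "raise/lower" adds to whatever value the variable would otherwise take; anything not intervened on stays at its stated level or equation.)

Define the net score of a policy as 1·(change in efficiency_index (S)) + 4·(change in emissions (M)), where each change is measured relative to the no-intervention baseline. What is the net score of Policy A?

2109

Baseline:
  Z = 50
  X = 123 + 6·50 = 423
  S = 23 + 6·50 + 3·423 = 1592
  M = 226 + 50 + 5·423 − 5·1592 = -5569
Policy A (X − 57):
  Z = 50
  X = 123 + 6·50 (−57 from intervention) = 366
  S = 23 + 6·50 + 3·366 = 1421
  M = 226 + 50 + 5·366 − 5·1421 = -4999
ΔS = 1421 − 1592 = -171; ΔM = -4999 − (-5569) = 570
Score = 1·(-171) + 4·570 = 2109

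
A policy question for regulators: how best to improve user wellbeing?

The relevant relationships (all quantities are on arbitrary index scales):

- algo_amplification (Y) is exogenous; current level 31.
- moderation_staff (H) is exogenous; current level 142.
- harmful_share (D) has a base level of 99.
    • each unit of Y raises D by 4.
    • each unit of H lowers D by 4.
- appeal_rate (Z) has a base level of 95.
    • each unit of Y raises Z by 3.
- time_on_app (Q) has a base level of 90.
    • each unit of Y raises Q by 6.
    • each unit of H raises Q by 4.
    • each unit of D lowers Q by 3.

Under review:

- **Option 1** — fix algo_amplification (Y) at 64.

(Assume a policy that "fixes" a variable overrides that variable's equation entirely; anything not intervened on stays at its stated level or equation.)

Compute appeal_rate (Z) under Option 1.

Option 1 (Y := 64):
  Y = 64
  Z = 95 + 3·64 = 287

287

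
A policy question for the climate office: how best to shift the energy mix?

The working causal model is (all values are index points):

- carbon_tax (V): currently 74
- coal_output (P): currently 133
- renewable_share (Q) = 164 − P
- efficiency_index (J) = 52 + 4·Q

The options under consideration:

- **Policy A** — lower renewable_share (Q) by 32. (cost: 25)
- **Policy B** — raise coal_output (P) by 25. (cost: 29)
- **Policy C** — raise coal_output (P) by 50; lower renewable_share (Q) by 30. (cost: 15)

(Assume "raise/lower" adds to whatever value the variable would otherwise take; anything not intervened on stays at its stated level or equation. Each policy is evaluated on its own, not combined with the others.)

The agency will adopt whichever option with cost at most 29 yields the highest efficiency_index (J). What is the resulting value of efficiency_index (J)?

Policy A (Q − 32):
  P = 133
  Q = 164 − 133 (−32 from intervention) = -1
  J = 52 + 4·(-1) = 48
Policy B (P + 25):
  P = 133 + 25 = 158
  Q = 164 − 158 = 6
  J = 52 + 4·6 = 76
Policy C (P + 50, Q − 30):
  P = 133 + 50 = 183
  Q = 164 − 183 (−30 from intervention) = -49
  J = 52 + 4·(-49) = -144
Comparing — Policy A: J=48, Policy B: J=76, Policy C: J=-144. Highest is 76 (Policy B).

76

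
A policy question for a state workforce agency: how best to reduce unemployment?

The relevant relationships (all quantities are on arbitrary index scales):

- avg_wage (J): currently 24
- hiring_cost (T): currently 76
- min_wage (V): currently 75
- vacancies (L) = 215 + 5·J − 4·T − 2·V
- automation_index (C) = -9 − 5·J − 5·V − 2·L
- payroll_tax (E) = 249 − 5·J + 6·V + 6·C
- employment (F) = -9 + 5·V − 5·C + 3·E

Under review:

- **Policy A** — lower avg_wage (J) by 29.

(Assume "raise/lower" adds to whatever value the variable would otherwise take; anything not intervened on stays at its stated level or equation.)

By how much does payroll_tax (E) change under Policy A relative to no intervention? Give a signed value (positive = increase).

Baseline:
  J = 24
  T = 76
  V = 75
  L = 215 + 5·24 − 4·76 − 2·75 = -119
  C = -9 − 5·24 − 5·75 − 2·(-119) = -266
  E = 249 − 5·24 + 6·75 + 6·(-266) = -1017
Policy A (J − 29):
  J = 24 − 29 = -5
  T = 76
  V = 75
  L = 215 + 5·(-5) − 4·76 − 2·75 = -264
  C = -9 − 5·(-5) − 5·75 − 2·(-264) = 169
  E = 249 − 5·(-5) + 6·75 + 6·169 = 1738
Change in E: 1738 − (-1017) = 2755

2755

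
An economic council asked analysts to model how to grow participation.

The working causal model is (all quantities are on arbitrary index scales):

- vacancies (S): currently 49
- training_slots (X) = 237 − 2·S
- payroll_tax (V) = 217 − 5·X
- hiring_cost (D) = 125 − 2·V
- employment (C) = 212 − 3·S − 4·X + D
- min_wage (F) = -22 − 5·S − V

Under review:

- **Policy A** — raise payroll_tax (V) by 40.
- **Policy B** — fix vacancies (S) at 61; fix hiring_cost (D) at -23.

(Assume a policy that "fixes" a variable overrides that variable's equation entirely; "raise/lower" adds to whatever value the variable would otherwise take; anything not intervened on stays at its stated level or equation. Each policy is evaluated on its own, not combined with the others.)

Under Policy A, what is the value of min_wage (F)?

Policy A (V + 40):
  S = 49
  X = 237 − 2·49 = 139
  V = 217 − 5·139 (+40 from intervention) = -438
  F = -22 − 5·49 − (-438) = 171

171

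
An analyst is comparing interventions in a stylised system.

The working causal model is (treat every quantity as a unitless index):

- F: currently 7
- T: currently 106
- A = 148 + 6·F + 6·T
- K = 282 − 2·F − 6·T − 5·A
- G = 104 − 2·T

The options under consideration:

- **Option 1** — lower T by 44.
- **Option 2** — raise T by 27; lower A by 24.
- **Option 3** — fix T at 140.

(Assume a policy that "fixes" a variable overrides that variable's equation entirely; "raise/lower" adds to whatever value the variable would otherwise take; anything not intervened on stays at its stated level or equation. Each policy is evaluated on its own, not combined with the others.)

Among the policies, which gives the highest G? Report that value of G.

-20

Option 1 (T − 44):
  T = 106 − 44 = 62
  G = 104 − 2·62 = -20
Option 2 (T + 27, A − 24):
  T = 106 + 27 = 133
  G = 104 − 2·133 = -162
Option 3 (T := 140):
  T = 140
  G = 104 − 2·140 = -176
Comparing — Option 1: G=-20, Option 2: G=-162, Option 3: G=-176. Highest is -20 (Option 1).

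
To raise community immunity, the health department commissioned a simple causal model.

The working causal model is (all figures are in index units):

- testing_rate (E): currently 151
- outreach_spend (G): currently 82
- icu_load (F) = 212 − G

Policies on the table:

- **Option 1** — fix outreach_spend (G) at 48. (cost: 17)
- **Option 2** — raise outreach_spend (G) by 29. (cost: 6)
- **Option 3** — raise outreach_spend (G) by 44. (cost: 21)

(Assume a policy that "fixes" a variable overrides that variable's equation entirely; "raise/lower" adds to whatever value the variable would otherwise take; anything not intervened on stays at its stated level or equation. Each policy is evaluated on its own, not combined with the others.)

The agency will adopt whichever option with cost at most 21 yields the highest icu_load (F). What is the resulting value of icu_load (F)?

Option 1 (G := 48):
  G = 48
  F = 212 − 48 = 164
Option 2 (G + 29):
  G = 82 + 29 = 111
  F = 212 − 111 = 101
Option 3 (G + 44):
  G = 82 + 44 = 126
  F = 212 − 126 = 86
Comparing — Option 1: F=164, Option 2: F=101, Option 3: F=86. Highest is 164 (Option 1).

164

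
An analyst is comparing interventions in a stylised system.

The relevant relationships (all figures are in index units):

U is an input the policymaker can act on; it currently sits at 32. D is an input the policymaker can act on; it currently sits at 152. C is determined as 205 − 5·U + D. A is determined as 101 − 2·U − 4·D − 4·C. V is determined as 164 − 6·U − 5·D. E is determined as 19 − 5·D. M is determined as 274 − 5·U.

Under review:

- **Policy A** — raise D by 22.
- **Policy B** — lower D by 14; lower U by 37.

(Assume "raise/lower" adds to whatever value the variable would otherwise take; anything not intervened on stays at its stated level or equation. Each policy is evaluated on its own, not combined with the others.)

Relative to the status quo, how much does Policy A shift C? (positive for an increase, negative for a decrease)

22

Baseline:
  U = 32
  D = 152
  C = 205 − 5·32 + 152 = 197
Policy A (D + 22):
  U = 32
  D = 152 + 22 = 174
  C = 205 − 5·32 + 174 = 219
Change in C: 219 − 197 = 22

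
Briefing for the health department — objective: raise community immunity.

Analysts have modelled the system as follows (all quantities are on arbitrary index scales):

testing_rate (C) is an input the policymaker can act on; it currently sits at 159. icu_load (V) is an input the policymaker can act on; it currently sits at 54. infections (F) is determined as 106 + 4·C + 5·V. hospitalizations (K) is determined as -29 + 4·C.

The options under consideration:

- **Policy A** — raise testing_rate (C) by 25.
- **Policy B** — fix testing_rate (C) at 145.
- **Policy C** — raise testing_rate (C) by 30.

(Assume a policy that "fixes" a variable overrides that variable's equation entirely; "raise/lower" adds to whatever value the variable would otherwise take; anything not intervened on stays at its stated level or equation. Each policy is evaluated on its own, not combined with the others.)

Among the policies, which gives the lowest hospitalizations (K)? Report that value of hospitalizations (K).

551

Policy A (C + 25):
  C = 159 + 25 = 184
  K = -29 + 4·184 = 707
Policy B (C := 145):
  C = 145
  K = -29 + 4·145 = 551
Policy C (C + 30):
  C = 159 + 30 = 189
  K = -29 + 4·189 = 727
Comparing — Policy A: K=707, Policy B: K=551, Policy C: K=727. Lowest is 551 (Policy B).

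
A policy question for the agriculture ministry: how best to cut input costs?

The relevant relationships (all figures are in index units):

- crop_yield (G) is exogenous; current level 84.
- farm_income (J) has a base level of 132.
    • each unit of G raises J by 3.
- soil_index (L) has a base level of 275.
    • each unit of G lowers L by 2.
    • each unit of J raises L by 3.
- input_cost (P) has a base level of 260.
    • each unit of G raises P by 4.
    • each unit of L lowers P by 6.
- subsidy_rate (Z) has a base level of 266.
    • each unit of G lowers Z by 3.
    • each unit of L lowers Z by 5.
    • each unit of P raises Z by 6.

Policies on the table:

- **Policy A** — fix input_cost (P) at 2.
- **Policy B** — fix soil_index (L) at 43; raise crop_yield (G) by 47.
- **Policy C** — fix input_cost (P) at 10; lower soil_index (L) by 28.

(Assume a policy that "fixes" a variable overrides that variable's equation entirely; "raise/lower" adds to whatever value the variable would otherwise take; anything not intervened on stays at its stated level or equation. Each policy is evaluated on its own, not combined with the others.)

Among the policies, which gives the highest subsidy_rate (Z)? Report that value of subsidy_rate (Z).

Policy A (P := 2):
  G = 84
  J = 132 + 3·84 = 384
  L = 275 − 2·84 + 3·384 = 1259
  P = 2
  Z = 266 − 3·84 − 5·1259 + 6·2 = -6269
Policy B (L := 43, G + 47):
  G = 84 + 47 = 131
  J = 132 + 3·131 = 525
  L = 43
  P = 260 + 4·131 − 6·43 = 526
  Z = 266 − 3·131 − 5·43 + 6·526 = 2814
Policy C (P := 10, L − 28):
  G = 84
  J = 132 + 3·84 = 384
  L = 275 − 2·84 + 3·384 (−28 from intervention) = 1231
  P = 10
  Z = 266 − 3·84 − 5·1231 + 6·10 = -6081
Comparing — Policy A: Z=-6269, Policy B: Z=2814, Policy C: Z=-6081. Highest is 2814 (Policy B).

2814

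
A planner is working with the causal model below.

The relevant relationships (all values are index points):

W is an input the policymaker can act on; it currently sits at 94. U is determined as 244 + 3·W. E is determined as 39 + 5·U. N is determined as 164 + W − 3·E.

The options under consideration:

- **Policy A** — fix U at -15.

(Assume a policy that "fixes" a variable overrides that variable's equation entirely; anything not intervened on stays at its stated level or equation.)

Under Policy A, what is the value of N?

366

Policy A (U := -15):
  W = 94
  U = -15
  E = 39 + 5·(-15) = -36
  N = 164 + 94 − 3·(-36) = 366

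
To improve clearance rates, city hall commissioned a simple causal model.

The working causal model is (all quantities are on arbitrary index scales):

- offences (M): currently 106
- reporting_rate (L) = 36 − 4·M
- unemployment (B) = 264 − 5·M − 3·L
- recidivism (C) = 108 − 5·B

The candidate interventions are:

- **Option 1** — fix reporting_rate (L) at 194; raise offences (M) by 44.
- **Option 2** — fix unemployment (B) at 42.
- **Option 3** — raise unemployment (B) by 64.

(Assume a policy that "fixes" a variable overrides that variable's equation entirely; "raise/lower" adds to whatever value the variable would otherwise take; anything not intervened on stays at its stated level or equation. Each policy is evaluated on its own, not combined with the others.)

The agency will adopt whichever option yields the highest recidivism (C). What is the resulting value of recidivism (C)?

5448

Option 1 (L := 194, M + 44):
  M = 106 + 44 = 150
  L = 194
  B = 264 − 5·150 − 3·194 = -1068
  C = 108 − 5·(-1068) = 5448
Option 2 (B := 42):
  M = 106
  L = 36 − 4·106 = -388
  B = 42
  C = 108 − 5·42 = -102
Option 3 (B + 64):
  M = 106
  L = 36 − 4·106 = -388
  B = 264 − 5·106 − 3·(-388) (+64 from intervention) = 962
  C = 108 − 5·962 = -4702
Comparing — Option 1: C=5448, Option 2: C=-102, Option 3: C=-4702. Highest is 5448 (Option 1).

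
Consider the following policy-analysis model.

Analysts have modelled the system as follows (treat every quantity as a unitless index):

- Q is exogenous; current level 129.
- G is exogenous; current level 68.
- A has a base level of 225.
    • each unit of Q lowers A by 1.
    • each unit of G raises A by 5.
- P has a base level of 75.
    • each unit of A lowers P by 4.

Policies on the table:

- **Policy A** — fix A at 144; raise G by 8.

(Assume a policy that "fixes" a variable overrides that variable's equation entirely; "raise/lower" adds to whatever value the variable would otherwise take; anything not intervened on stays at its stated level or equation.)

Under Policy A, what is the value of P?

-501

Policy A (A := 144, G + 8):
  Q = 129
  G = 68 + 8 = 76
  A = 144
  P = 75 − 4·144 = -501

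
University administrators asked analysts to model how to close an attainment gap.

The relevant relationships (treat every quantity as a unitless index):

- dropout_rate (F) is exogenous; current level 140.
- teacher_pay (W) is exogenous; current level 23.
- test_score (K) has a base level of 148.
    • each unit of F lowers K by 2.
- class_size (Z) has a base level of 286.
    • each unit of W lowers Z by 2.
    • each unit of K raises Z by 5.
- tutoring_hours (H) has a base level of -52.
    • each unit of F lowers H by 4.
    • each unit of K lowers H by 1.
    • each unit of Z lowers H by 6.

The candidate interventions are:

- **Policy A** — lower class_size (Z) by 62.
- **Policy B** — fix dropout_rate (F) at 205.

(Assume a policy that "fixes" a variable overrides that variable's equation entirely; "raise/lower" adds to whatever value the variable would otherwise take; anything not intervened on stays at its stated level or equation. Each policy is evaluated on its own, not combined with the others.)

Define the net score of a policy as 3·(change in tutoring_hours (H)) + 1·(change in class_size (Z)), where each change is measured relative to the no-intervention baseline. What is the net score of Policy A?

Baseline:
  F = 140
  W = 23
  K = 148 − 2·140 = -132
  Z = 286 − 2·23 + 5·(-132) = -420
  H = -52 − 4·140 − (-132) − 6·(-420) = 2040
Policy A (Z − 62):
  F = 140
  W = 23
  K = 148 − 2·140 = -132
  Z = 286 − 2·23 + 5·(-132) (−62 from intervention) = -482
  H = -52 − 4·140 − (-132) − 6·(-482) = 2412
ΔH = 2412 − 2040 = 372; ΔZ = -482 − (-420) = -62
Score = 3·372 + 1·(-62) = 1054

1054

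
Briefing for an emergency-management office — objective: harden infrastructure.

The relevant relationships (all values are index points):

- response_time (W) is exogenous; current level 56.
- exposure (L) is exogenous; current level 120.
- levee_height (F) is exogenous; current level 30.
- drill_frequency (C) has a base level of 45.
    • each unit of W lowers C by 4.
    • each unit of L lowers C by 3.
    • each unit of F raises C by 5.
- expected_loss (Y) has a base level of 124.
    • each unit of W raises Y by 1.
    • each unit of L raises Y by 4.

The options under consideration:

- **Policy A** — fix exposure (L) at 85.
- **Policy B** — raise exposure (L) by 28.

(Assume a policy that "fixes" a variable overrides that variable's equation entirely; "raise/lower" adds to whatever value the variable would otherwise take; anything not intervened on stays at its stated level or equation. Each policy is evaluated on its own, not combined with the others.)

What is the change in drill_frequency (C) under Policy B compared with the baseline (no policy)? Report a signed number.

Baseline:
  W = 56
  L = 120
  F = 30
  C = 45 − 4·56 − 3·120 + 5·30 = -389
Policy B (L + 28):
  W = 56
  L = 120 + 28 = 148
  F = 30
  C = 45 − 4·56 − 3·148 + 5·30 = -473
Change in C: -473 − (-389) = -84

-84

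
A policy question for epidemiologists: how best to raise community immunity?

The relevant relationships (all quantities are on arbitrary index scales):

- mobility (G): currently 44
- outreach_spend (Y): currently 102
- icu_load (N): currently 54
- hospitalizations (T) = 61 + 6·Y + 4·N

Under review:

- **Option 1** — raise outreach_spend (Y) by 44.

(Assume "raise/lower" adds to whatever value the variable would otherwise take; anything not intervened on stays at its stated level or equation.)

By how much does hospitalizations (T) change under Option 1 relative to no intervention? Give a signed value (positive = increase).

264

Baseline:
  Y = 102
  N = 54
  T = 61 + 6·102 + 4·54 = 889
Option 1 (Y + 44):
  Y = 102 + 44 = 146
  N = 54
  T = 61 + 6·146 + 4·54 = 1153
Change in T: 1153 − 889 = 264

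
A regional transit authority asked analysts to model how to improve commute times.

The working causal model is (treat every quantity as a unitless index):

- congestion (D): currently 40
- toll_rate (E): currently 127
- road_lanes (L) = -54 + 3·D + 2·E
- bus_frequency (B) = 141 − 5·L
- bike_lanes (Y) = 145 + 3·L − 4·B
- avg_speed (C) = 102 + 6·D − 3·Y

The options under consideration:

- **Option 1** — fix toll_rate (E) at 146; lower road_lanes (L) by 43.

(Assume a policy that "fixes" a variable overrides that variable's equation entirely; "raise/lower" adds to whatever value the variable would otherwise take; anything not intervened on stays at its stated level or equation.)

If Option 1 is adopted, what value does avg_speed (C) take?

-20136

Option 1 (E := 146, L − 43):
  D = 40
  E = 146
  L = -54 + 3·40 + 2·146 (−43 from intervention) = 315
  B = 141 − 5·315 = -1434
  Y = 145 + 3·315 − 4·(-1434) = 6826
  C = 102 + 6·40 − 3·6826 = -20136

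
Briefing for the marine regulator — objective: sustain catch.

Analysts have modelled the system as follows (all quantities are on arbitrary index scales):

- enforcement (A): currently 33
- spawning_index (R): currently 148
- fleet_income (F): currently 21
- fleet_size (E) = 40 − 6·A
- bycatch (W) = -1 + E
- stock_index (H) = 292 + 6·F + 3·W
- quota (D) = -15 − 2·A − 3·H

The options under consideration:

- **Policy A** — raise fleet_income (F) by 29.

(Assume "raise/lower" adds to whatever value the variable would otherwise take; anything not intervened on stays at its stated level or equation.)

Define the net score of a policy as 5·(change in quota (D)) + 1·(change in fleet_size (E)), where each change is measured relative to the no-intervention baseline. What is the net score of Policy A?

-2610

Baseline:
  A = 33
  F = 21
  E = 40 − 6·33 = -158
  W = -1 + (-158) = -159
  H = 292 + 6·21 + 3·(-159) = -59
  D = -15 − 2·33 − 3·(-59) = 96
Policy A (F + 29):
  A = 33
  F = 21 + 29 = 50
  E = 40 − 6·33 = -158
  W = -1 + (-158) = -159
  H = 292 + 6·50 + 3·(-159) = 115
  D = -15 − 2·33 − 3·115 = -426
ΔD = -426 − 96 = -522; ΔE = -158 − (-158) = 0
Score = 5·(-522) + 1·0 = -2610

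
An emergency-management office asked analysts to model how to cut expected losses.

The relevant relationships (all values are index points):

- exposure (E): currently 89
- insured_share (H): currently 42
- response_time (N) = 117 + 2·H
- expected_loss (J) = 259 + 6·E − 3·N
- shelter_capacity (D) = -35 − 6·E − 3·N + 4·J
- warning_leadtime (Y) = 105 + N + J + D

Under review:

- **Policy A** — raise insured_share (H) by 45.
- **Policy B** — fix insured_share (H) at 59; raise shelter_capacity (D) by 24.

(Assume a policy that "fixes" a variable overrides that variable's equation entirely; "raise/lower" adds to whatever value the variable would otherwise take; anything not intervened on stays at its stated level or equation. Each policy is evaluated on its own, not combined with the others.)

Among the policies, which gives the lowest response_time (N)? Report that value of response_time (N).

Policy A (H + 45):
  H = 42 + 45 = 87
  N = 117 + 2·87 = 291
Policy B (H := 59, D + 24):
  H = 59
  N = 117 + 2·59 = 235
Comparing — Policy A: N=291, Policy B: N=235. Lowest is 235 (Policy B).

235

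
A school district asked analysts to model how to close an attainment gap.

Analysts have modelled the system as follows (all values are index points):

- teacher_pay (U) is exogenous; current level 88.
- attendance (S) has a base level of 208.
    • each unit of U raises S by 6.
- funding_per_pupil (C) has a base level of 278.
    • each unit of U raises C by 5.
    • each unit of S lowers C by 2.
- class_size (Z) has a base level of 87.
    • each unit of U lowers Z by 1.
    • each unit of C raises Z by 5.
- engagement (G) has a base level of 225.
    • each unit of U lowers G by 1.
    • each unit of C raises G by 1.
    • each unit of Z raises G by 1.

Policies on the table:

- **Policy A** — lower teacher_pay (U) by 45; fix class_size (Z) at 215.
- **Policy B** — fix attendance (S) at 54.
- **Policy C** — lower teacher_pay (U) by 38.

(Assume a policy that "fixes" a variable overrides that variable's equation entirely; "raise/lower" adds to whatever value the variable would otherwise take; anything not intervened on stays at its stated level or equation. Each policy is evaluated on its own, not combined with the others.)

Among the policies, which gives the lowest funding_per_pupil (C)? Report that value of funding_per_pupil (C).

Policy A (U − 45, Z := 215):
  U = 88 − 45 = 43
  S = 208 + 6·43 = 466
  C = 278 + 5·43 − 2·466 = -439
Policy B (S := 54):
  U = 88
  S = 54
  C = 278 + 5·88 − 2·54 = 610
Policy C (U − 38):
  U = 88 − 38 = 50
  S = 208 + 6·50 = 508
  C = 278 + 5·50 − 2·508 = -488
Comparing — Policy A: C=-439, Policy B: C=610, Policy C: C=-488. Lowest is -488 (Policy C).

-488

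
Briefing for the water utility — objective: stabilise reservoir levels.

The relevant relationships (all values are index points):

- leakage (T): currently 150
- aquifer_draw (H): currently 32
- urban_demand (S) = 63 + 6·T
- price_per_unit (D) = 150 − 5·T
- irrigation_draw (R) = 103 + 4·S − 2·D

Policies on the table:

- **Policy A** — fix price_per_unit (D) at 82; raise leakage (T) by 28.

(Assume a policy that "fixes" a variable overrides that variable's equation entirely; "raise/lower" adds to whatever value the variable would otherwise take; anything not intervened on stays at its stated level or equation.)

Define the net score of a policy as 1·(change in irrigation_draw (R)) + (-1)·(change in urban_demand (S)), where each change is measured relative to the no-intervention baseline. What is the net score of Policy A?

Baseline:
  T = 150
  S = 63 + 6·150 = 963
  D = 150 − 5·150 = -600
  R = 103 + 4·963 − 2·(-600) = 5155
Policy A (D := 82, T + 28):
  T = 150 + 28 = 178
  S = 63 + 6·178 = 1131
  D = 82
  R = 103 + 4·1131 − 2·82 = 4463
ΔR = 4463 − 5155 = -692; ΔS = 1131 − 963 = 168
Score = 1·(-692) + (-1)·168 = -860

-860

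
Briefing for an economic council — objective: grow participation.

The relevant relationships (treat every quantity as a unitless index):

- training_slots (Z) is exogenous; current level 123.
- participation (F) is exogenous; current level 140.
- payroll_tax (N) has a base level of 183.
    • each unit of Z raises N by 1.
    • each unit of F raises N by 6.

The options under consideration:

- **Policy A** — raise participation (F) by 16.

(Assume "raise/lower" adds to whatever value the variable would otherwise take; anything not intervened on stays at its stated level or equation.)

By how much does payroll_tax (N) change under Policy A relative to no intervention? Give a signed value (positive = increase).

Baseline:
  Z = 123
  F = 140
  N = 183 + 123 + 6·140 = 1146
Policy A (F + 16):
  Z = 123
  F = 140 + 16 = 156
  N = 183 + 123 + 6·156 = 1242
Change in N: 1242 − 1146 = 96

96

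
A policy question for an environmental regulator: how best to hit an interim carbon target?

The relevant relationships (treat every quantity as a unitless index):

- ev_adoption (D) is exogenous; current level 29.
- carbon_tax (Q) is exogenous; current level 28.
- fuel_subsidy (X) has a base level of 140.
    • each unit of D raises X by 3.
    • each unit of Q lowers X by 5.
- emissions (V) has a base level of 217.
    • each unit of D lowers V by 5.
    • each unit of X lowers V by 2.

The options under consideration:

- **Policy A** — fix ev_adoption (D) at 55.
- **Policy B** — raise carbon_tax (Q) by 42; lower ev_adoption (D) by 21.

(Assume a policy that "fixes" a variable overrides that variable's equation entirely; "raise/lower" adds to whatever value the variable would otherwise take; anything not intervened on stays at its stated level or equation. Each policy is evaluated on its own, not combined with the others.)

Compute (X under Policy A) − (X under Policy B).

Policy A (D := 55):
  D = 55
  Q = 28
  X = 140 + 3·55 − 5·28 = 165
Policy B (Q + 42, D − 21):
  D = 29 − 21 = 8
  Q = 28 + 42 = 70
  X = 140 + 3·8 − 5·70 = -186
X: 165 − (-186) = 351

351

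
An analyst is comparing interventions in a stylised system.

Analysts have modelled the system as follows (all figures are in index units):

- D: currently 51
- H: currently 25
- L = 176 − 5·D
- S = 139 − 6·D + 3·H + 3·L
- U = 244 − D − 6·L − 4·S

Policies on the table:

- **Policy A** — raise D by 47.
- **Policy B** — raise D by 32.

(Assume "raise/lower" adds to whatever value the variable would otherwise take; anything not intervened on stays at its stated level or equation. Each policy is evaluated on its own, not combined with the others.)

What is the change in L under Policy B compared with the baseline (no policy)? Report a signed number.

-160

Baseline:
  D = 51
  L = 176 − 5·51 = -79
Policy B (D + 32):
  D = 51 + 32 = 83
  L = 176 − 5·83 = -239
Change in L: -239 − (-79) = -160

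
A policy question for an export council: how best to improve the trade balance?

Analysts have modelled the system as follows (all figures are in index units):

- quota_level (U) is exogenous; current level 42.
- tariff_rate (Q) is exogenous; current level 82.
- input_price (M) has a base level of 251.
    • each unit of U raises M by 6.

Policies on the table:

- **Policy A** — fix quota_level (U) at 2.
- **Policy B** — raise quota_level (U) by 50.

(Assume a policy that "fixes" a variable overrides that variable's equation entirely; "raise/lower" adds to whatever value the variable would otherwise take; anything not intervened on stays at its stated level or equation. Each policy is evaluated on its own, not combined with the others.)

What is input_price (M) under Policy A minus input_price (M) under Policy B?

-540

Policy A (U := 2):
  U = 2
  M = 251 + 6·2 = 263
Policy B (U + 50):
  U = 42 + 50 = 92
  M = 251 + 6·92 = 803
M: 263 − 803 = -540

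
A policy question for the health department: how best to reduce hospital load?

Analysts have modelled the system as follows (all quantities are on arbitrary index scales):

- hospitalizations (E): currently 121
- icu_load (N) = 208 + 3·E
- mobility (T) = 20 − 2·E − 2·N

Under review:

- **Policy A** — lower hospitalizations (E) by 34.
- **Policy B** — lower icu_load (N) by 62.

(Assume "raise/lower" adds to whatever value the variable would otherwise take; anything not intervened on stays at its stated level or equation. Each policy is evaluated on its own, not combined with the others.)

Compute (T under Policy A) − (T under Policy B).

Policy A (E − 34):
  E = 121 − 34 = 87
  N = 208 + 3·87 = 469
  T = 20 − 2·87 − 2·469 = -1092
Policy B (N − 62):
  E = 121
  N = 208 + 3·121 (−62 from intervention) = 509
  T = 20 − 2·121 − 2·509 = -1240
T: -1092 − (-1240) = 148

148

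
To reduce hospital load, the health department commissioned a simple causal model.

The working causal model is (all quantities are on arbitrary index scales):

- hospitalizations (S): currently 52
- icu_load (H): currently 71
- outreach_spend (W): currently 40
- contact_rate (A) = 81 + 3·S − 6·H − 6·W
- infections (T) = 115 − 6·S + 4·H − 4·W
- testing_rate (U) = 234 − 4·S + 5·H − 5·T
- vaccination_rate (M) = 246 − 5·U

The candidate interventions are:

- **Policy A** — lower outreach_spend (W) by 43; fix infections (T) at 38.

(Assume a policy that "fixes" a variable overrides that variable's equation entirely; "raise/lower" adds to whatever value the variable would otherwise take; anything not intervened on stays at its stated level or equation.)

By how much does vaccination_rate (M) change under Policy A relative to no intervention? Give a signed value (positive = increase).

2775

Baseline:
  S = 52
  H = 71
  W = 40
  T = 115 − 6·52 + 4·71 − 4·40 = -73
  U = 234 − 4·52 + 5·71 − 5·(-73) = 746
  M = 246 − 5·746 = -3484
Policy A (W − 43, T := 38):
  S = 52
  H = 71
  W = 40 − 43 = -3
  T = 38
  U = 234 − 4·52 + 5·71 − 5·38 = 191
  M = 246 − 5·191 = -709
Change in M: -709 − (-3484) = 2775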